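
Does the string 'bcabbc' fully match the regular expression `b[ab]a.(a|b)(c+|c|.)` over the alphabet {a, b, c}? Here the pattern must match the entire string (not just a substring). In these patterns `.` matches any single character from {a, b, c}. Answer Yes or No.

No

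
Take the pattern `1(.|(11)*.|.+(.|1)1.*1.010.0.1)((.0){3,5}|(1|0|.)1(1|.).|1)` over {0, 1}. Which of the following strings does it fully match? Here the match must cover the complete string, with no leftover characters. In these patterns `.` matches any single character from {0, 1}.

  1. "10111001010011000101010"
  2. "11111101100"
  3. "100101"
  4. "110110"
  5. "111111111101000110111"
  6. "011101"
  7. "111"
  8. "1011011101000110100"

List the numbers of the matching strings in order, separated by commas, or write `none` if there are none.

1 → match
2. "11111101100" → no match
3. "100101" → match
4. "110110" → match
5 → match
6. "011101" → no match — must start with "1"
7. "111" → match
8 → match

1, 3, 4, 5, 7, 8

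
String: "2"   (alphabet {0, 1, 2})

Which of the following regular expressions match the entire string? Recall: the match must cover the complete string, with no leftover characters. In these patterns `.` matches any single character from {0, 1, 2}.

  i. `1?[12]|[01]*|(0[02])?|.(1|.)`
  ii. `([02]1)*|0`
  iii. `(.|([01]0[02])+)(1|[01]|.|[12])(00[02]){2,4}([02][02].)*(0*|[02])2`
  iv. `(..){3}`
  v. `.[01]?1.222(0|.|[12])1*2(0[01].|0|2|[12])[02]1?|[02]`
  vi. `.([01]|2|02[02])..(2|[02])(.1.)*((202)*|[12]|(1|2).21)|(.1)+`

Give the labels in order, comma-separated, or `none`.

i, v

i → match
ii → no match
iii → no match
iv → no match
v → match
vi → no match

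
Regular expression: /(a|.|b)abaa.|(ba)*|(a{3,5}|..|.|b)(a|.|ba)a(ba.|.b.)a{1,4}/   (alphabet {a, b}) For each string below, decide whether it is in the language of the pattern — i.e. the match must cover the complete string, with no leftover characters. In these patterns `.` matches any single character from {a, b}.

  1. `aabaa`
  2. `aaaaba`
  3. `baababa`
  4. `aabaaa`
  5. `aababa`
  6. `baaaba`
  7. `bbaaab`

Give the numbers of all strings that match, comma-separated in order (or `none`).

1 → no match
2 → no match
3 → match
4 → match
5 → no match
6 → no match
7 → no match

3, 4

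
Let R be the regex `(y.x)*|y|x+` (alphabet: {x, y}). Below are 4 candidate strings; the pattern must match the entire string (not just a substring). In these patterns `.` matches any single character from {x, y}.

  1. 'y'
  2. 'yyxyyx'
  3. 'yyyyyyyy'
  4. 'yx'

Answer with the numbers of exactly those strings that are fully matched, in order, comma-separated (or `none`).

1, 2

1 → match
2 → match
3 → no match
4 → no match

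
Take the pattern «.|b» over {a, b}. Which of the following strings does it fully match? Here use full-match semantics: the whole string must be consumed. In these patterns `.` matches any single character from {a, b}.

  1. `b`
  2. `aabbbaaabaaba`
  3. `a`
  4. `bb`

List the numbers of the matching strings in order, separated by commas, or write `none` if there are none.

1, 3

1 → match
2 → no match
3 → match
4 → no match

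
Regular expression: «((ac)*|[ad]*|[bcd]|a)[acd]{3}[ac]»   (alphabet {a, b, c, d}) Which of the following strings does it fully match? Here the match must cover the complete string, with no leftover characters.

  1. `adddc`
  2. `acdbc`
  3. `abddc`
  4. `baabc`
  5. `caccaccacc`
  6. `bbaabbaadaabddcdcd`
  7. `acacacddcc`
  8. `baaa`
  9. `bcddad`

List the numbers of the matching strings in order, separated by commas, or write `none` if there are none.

1, 7

1 → match
2 → no match
3 → no match
4 → no match
5 → no match
6 → no match
7 → match
8 → no match
9 → no match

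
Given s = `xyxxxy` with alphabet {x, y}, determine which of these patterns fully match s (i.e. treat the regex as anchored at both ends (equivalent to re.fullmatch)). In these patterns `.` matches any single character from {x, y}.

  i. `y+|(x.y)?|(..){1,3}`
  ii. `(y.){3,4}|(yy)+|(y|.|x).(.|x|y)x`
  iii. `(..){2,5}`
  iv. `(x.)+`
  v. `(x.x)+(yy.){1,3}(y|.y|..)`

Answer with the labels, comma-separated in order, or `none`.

i → match
ii → no match
iii → match
iv → match
v → no match

i, iii, iv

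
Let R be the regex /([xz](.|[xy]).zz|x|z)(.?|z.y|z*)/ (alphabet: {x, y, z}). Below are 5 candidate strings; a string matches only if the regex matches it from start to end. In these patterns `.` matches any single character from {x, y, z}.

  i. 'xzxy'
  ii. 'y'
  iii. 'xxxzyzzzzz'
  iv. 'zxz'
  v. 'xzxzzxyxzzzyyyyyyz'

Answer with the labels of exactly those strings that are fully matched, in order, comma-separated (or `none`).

i

i → match
ii → no match
iii → no match
iv → no match
v → no match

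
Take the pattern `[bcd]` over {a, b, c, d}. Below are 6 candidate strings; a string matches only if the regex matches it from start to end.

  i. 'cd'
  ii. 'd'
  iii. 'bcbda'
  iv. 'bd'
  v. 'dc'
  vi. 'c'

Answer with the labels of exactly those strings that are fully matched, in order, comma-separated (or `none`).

i → no match
ii → match
iii → no match
iv → no match
v → no match
vi → match

ii, vi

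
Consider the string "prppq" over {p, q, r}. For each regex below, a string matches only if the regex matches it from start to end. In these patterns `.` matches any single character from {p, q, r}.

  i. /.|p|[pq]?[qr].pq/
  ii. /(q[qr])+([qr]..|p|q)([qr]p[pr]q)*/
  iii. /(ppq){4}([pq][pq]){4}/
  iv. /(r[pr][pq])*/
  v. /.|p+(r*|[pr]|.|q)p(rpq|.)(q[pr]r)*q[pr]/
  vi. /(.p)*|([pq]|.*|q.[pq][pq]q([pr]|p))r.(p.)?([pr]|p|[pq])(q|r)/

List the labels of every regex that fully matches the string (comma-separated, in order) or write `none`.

i → match
ii → no match — must start with "q"
iii → no match — must start with "ppq"
iv → no match
v → no match
vi → match

i, vi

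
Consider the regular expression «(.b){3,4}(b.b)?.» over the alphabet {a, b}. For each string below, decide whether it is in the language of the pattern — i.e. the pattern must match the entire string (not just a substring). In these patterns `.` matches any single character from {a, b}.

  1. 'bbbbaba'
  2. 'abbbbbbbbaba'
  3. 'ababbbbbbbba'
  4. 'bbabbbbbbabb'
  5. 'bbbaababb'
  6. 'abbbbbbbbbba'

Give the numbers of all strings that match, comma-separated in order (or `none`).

1, 2, 3, 4, 6

1. 'bbbbaba' → match
2. 'abbbbbbbbaba' → match
3. 'ababbbbbbbba' → match
4. 'bbabbbbbbabb' → match
5. 'bbbaababb' → no match
6. 'abbbbbbbbbba' → match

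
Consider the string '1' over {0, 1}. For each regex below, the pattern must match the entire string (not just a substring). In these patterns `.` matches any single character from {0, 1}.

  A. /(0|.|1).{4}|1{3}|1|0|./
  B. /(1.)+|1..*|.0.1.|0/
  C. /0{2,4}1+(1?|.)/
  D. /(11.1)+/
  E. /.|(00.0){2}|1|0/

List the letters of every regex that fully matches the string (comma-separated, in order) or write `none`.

A → match
B → no match
C → no match — must start with '0'
D → no match — must start with '11'
E → match

A, E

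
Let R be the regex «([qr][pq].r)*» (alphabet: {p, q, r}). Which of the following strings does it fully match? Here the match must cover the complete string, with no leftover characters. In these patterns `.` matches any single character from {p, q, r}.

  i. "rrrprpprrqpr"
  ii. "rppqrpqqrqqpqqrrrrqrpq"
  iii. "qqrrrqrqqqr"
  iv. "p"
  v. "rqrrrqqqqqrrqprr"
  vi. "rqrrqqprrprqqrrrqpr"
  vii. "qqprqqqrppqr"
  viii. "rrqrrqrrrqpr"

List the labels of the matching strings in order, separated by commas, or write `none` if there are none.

none

i → no match
ii → no match
iii → no match
iv → no match
v → no match
vi → no match
vii → no match
viii → no match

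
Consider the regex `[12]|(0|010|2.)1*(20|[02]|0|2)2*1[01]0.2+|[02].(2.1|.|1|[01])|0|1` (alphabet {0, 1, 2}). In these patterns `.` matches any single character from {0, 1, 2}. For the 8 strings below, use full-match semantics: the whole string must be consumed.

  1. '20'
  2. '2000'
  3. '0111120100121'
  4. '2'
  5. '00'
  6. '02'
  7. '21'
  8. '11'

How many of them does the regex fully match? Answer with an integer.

1

1. '20' → no match
2. '2000' → no match
3 → no match
4. '2' → match
5. '00' → no match
6. '02' → no match
7. '21' → no match
8. '11' → no match
Total matched: 1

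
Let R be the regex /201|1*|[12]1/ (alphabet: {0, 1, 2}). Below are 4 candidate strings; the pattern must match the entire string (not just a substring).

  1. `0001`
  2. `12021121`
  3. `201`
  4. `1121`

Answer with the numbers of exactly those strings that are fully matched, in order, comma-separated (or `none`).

1 → no match
2 → no match
3 → match
4 → no match

3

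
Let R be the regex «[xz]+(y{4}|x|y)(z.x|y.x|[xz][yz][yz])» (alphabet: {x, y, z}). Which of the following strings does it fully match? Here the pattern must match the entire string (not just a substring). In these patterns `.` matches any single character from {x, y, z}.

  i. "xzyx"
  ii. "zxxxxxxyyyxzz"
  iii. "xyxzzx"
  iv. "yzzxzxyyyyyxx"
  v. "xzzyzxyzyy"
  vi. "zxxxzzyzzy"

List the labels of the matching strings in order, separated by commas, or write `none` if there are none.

i. "xzyx" → no match
ii → no match
iii. "xyxzzx" → no match
iv → no match
v. "xzzyzxyzyy" → no match
vi. "zxxxzzyzzy" → match

vi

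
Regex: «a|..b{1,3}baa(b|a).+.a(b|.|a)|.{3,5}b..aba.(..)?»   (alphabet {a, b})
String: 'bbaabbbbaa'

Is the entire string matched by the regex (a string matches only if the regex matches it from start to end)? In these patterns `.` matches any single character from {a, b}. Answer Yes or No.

No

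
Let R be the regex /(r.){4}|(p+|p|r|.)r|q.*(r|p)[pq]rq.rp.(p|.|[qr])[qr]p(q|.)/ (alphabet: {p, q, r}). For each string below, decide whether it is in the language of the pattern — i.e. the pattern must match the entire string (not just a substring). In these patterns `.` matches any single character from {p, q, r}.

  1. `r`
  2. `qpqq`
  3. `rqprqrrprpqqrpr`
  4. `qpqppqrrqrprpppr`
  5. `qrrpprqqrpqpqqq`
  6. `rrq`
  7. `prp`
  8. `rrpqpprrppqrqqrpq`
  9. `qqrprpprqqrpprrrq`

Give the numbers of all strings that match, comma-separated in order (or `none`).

none

1 → no match
2 → no match
3 → no match
4 → no match
5 → no match
6 → no match
7 → no match
8 → no match
9 → no match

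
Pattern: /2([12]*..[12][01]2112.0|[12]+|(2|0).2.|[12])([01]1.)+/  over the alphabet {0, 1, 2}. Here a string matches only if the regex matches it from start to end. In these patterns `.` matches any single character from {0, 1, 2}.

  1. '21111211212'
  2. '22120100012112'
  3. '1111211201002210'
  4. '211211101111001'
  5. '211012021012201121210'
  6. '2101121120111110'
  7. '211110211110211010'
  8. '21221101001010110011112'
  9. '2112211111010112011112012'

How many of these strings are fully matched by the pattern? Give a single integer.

1 → no match
2 → no match
3 → no match — must start with '2'
4 → no match
5 → no match
6 → no match
7 → no match
8 → no match
9 → match
Total matched: 1

1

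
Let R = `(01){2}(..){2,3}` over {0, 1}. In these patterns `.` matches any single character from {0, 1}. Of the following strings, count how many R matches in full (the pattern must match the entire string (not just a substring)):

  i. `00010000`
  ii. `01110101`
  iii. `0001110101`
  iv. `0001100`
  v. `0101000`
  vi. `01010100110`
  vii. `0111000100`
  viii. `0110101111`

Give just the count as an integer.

i → no match — must start with `01`
ii → no match
iii → no match — must start with `01`
iv → no match — must start with `01`
v → no match
vi → no match
vii → no match
viii → no match
Total matched: 0

0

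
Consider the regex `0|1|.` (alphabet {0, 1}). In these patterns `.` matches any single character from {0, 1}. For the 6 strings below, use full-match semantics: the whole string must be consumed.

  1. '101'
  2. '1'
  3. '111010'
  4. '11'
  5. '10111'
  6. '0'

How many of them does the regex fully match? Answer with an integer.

2

1 → no match
2 → match
3 → no match
4 → no match
5 → no match
6 → match
Total matched: 2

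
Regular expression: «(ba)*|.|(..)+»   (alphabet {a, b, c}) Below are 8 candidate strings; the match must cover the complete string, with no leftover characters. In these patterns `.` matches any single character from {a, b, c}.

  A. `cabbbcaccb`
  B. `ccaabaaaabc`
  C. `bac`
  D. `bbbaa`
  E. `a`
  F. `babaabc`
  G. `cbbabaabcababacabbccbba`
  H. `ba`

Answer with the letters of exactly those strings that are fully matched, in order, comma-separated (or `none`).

A → match
B → no match
C → no match
D → no match
E → match
F → no match
G → no match
H → match

A, E, H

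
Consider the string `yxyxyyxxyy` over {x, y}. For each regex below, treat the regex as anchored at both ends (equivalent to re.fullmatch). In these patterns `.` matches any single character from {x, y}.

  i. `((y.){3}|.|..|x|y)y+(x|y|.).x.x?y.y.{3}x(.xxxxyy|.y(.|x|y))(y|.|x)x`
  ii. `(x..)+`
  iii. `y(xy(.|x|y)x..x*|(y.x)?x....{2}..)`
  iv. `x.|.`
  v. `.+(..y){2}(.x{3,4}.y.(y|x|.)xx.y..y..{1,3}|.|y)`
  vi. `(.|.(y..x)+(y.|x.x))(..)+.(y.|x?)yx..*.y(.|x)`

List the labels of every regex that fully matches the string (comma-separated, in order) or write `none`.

v

i → no match — must end with `x`
ii → no match — must start with `x`
iii → no match
iv → no match
v → match
vi → no match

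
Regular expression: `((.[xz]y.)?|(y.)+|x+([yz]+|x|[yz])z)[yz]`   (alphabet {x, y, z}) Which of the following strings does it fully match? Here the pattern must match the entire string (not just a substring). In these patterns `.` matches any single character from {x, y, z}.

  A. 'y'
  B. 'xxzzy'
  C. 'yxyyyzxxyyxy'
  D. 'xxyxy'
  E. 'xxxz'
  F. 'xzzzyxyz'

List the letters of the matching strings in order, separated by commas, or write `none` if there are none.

A, B, D

A → match
B → match
C → no match
D → match
E → no match
F → no match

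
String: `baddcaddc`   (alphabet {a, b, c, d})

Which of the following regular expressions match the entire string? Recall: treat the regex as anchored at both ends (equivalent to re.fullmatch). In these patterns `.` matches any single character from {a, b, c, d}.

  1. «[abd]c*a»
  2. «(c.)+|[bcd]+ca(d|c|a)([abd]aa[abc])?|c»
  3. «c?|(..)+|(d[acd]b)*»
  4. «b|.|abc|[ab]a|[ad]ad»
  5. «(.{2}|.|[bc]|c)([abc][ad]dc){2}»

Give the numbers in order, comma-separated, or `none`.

5

1 → no match — must end with `a`
2 → no match
3 → no match
4 → no match
5 → match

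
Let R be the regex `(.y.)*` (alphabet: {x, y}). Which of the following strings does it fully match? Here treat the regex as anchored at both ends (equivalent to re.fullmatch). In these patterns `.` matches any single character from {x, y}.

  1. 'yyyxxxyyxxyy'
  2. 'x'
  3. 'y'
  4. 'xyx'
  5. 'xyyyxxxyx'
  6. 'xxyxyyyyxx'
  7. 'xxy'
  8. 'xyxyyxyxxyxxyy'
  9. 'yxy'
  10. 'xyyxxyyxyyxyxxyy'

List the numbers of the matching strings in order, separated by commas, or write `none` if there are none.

4

1 → no match
2 → no match
3 → no match
4 → match
5 → no match
6 → no match
7 → no match
8 → no match
9 → no match
10 → no match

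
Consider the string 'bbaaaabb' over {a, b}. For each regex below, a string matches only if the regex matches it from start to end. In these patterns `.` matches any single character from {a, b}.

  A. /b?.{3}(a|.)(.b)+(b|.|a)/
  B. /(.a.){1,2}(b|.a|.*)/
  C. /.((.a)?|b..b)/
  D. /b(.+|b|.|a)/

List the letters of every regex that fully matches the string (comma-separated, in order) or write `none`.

A → match
B → no match
C → no match
D → match

A, D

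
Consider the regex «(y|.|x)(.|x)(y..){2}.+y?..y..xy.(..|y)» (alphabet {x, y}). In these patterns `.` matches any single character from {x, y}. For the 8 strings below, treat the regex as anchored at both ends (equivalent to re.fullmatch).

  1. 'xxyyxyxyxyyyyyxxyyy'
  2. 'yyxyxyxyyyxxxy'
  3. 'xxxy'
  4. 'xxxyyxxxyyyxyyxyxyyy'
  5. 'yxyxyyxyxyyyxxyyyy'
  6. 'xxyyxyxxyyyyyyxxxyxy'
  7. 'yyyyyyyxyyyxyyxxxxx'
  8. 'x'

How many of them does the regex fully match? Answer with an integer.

2

1 → match
2 → no match
3 → no match
4 → no match
5 → no match
6 → match
7 → no match
8 → no match
Total matched: 2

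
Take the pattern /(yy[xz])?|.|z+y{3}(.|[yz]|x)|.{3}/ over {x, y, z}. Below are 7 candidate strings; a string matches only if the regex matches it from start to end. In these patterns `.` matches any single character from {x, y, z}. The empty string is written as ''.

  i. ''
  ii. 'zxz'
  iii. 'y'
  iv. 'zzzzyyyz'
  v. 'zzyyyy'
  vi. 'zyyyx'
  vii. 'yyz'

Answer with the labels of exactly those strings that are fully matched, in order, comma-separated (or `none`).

i → match
ii → match
iii → match
iv → match
v → match
vi → match
vii → match

i, ii, iii, iv, v, vi, vii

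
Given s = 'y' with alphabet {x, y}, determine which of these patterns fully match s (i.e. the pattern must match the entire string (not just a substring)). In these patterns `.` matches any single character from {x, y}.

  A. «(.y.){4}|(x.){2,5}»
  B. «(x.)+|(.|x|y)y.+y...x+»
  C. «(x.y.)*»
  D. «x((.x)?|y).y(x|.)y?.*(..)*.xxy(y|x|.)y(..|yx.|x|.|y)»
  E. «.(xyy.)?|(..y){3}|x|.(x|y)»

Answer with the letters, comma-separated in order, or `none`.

A → no match
B → no match
C → no match
D → no match — must start with 'x'
E → match

E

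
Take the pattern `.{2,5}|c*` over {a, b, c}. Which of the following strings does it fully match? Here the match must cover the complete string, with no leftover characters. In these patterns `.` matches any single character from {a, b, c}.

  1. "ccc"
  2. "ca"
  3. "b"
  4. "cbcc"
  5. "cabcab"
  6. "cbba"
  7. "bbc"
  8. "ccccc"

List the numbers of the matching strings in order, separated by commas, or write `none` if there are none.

1, 2, 4, 6, 7, 8

1 → match
2 → match
3 → no match
4 → match
5 → no match
6 → match
7 → match
8 → match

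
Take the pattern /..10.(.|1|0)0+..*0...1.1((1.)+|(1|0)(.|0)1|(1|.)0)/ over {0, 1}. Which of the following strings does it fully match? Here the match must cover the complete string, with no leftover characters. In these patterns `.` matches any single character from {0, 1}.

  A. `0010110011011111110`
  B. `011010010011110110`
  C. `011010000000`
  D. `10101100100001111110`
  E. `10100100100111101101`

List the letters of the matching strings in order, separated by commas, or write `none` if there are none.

A → match
B → match
C. `011010000000` → no match
D → match
E → match

A, B, D, E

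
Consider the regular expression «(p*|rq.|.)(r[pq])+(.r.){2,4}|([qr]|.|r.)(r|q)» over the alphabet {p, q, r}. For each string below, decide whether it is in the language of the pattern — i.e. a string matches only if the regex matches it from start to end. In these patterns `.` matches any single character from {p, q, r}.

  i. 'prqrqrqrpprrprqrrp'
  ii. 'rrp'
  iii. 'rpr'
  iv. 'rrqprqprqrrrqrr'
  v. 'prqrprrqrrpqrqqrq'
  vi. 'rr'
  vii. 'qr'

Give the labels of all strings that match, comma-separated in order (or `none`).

i, iii, iv, v, vi, vii

i → match
ii. 'rrp' → no match
iii. 'rpr' → match
iv → match
v → match
vi. 'rr' → match
vii. 'qr' → match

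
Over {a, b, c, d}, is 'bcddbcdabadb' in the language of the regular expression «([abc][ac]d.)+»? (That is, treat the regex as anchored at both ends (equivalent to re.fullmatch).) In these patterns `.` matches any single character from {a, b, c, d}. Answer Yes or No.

Yes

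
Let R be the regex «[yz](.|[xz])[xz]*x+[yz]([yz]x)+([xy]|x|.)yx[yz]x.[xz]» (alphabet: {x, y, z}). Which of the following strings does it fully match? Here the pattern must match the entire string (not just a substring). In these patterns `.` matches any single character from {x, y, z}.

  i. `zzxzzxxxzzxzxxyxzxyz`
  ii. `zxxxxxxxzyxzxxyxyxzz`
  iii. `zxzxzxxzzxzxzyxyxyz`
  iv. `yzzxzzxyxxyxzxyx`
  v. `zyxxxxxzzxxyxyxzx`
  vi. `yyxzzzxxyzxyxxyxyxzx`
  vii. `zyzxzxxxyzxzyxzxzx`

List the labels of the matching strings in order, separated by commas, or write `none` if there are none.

i → match
ii → match
iii → match
iv → match
v → match
vi → match
vii → match

i, ii, iii, iv, v, vi, vii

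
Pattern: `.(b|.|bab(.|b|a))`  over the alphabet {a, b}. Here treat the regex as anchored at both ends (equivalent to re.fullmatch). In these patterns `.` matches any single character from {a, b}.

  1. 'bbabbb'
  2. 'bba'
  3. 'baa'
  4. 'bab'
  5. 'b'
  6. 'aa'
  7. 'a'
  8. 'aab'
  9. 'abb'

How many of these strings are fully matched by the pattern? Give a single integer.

1

1 → no match
2 → no match
3 → no match
4 → no match
5 → no match
6 → match
7 → no match
8 → no match
9 → no match
Total matched: 1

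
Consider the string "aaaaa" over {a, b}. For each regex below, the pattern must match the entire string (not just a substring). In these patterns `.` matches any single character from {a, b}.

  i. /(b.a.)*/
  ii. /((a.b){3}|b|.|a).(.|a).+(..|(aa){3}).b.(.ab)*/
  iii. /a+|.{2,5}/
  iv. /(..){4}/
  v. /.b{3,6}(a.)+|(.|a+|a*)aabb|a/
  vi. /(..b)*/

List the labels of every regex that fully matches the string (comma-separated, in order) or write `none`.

i → no match
ii → no match
iii → match
iv → no match
v → no match
vi → no match

iii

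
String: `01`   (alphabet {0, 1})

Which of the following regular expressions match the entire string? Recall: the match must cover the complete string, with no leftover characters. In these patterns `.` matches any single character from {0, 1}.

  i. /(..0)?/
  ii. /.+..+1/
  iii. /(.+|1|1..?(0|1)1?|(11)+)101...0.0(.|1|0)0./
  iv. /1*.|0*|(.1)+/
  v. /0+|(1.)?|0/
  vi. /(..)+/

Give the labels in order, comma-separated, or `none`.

i → no match
ii → no match
iii → no match
iv → match
v → no match
vi → match

iv, vi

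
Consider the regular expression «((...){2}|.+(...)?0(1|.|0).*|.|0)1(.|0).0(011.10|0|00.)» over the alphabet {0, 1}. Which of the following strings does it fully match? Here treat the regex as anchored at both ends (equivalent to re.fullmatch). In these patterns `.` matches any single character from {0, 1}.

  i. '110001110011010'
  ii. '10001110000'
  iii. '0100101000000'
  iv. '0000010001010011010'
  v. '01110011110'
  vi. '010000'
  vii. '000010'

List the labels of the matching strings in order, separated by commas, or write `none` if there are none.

i → match
ii → match
iii → match
iv → match
v → match
vi → match
vii → no match

i, ii, iii, iv, v, vi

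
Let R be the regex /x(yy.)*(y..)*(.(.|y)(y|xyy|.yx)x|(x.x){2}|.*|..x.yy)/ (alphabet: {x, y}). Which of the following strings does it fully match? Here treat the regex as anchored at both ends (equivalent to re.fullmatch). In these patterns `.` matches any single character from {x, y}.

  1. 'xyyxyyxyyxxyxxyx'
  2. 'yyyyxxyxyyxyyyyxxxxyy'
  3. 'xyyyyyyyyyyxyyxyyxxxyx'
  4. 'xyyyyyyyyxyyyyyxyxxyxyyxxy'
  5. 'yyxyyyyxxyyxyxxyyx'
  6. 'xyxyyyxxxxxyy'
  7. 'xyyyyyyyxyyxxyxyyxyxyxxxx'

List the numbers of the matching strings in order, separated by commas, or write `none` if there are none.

1, 3, 4, 6, 7

1 → match
2 → no match — must start with 'x'
3 → match
4 → match
5 → no match — must start with 'x'
6 → match
7 → match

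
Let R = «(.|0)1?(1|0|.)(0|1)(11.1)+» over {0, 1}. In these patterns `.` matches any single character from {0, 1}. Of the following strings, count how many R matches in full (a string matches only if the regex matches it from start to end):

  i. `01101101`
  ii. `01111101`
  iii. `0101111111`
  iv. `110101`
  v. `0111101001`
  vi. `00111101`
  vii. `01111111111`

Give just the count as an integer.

3

i → match
ii → match
iii → no match
iv → no match
v → no match
vi → no match
vii → match
Total matched: 3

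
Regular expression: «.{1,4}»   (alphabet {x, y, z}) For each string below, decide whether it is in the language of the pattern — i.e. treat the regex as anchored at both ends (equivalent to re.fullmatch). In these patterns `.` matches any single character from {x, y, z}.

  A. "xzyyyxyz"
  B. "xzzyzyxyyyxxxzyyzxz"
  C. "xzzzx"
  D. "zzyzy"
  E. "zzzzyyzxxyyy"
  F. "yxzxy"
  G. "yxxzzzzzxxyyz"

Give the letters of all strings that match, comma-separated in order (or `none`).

none

A → no match
B → no match
C → no match
D → no match
E → no match
F → no match
G → no match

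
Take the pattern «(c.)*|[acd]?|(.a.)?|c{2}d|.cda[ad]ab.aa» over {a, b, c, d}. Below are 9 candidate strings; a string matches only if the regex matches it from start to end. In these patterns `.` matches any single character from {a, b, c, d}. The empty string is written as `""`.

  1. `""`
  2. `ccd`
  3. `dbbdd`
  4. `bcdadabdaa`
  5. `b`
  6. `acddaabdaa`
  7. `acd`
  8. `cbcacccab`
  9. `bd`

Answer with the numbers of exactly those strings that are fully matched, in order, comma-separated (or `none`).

1, 2, 4

1 → match
2 → match
3 → no match
4 → match
5 → no match
6 → no match
7 → no match
8 → no match
9 → no match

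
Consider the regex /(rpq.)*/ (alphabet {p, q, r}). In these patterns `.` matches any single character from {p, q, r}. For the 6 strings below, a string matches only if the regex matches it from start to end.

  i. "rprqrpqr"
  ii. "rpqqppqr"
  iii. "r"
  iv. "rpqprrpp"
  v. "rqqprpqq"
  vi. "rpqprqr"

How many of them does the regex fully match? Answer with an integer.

i. "rprqrpqr" → no match
ii. "rpqqppqr" → no match
iii. "r" → no match
iv. "rpqprrpp" → no match
v. "rqqprpqq" → no match
vi. "rpqprqr" → no match
Total matched: 0

0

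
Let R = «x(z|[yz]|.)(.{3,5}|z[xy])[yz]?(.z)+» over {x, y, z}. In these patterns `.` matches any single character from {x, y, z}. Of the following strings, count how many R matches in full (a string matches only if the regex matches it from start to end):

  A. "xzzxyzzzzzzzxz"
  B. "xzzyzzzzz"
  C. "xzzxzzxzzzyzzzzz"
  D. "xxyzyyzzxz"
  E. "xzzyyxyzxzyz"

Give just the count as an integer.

5

A → match
B → match
C → match
D → match
E → match
Total matched: 5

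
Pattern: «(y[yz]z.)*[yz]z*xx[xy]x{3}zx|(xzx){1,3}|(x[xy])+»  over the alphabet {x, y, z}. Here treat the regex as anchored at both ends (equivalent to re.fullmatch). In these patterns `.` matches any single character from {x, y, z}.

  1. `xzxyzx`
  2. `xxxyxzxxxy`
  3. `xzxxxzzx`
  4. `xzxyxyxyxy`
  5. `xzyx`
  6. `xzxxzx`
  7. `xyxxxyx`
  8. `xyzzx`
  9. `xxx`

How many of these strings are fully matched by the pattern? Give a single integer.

1 → no match
2 → no match
3 → no match
4 → no match
5 → no match
6 → match
7 → no match
8 → no match
9 → no match
Total matched: 1

1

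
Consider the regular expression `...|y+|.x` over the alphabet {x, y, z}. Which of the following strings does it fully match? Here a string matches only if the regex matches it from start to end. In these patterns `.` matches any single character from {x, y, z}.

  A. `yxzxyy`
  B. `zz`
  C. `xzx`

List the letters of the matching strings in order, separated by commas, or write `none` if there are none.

C

A. `yxzxyy` → no match
B. `zz` → no match
C. `xzx` → match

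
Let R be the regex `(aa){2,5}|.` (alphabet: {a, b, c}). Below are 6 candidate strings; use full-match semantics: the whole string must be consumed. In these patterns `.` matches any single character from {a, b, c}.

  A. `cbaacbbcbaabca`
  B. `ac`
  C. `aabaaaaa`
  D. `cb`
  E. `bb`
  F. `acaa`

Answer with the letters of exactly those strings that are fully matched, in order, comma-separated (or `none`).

A → no match
B → no match
C → no match
D → no match
E → no match
F → no match

none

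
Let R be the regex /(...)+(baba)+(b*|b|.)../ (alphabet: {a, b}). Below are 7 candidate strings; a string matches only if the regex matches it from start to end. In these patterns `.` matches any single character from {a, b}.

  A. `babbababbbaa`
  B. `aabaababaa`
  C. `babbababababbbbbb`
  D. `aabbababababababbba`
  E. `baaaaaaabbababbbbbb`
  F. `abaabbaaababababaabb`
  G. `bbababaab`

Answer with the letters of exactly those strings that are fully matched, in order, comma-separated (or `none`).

A. `babbababbbaa` → match
B. `aabaababaa` → no match
C → match
D → match
E → match
F → match
G. `bbababaab` → match

A, C, D, E, F, G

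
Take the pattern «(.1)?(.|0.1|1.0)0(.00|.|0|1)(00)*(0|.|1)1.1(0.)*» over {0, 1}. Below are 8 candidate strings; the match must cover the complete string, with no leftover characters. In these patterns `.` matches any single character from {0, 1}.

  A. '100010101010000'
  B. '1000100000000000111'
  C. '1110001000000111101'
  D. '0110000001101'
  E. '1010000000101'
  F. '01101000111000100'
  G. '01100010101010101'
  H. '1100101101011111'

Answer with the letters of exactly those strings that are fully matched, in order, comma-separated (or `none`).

A, B, C, D, E, F, G

A → match
B → match
C → match
D → match
E → match
F → match
G → match
H → no match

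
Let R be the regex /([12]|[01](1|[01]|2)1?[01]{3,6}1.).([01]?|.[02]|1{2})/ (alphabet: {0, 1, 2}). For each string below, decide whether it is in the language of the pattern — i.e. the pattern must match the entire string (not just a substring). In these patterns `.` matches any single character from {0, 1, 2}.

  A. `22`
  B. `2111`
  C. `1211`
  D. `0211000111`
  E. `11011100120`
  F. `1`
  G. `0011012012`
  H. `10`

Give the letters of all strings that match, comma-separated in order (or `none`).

A, B, C, D, E, G, H

A → match
B → match
C → match
D → match
E → match
F → no match
G → match
H → match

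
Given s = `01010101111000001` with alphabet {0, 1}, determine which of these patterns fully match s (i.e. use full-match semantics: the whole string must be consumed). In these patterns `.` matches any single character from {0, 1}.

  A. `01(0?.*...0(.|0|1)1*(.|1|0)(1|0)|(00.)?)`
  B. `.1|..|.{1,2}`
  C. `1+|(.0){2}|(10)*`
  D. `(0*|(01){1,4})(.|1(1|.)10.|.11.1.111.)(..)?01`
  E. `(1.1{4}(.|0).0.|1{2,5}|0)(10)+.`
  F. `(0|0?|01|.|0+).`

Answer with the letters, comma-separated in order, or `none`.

A, D

A → match
B → no match
C → no match
D → match
E → no match
F → no match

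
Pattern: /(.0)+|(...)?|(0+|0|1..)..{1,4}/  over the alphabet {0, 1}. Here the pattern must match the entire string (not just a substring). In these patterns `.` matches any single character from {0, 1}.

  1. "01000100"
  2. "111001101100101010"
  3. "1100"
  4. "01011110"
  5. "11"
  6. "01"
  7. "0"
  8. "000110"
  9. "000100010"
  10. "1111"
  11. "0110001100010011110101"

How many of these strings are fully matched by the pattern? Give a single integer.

1 → no match
2 → no match
3 → no match
4 → no match
5 → no match
6 → no match
7 → no match
8 → match
9 → no match
10 → no match
11 → no match
Total matched: 1

1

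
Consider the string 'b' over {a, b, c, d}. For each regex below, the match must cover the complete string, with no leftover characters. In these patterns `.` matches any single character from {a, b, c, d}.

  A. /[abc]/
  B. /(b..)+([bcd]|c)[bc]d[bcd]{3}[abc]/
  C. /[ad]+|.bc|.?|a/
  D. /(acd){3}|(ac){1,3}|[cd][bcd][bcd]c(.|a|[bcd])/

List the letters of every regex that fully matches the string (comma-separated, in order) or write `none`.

A, C

A → match
B → no match
C → match
D → no match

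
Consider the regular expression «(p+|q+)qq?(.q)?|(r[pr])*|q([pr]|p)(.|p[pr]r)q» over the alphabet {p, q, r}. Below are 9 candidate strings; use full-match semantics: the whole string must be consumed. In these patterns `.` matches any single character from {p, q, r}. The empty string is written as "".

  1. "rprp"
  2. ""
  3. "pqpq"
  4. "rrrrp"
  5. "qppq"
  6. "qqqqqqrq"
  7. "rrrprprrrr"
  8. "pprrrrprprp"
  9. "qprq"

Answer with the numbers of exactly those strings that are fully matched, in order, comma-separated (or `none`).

1, 2, 3, 5, 6, 7, 9

1 → match
2 → match
3 → match
4 → no match
5 → match
6 → match
7 → match
8 → no match
9 → match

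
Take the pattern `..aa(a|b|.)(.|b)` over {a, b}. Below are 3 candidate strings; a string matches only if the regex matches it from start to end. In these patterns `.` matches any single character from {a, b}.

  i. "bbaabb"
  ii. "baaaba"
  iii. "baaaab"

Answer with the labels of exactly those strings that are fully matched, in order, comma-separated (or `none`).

i → match
ii → match
iii → match

i, ii, iii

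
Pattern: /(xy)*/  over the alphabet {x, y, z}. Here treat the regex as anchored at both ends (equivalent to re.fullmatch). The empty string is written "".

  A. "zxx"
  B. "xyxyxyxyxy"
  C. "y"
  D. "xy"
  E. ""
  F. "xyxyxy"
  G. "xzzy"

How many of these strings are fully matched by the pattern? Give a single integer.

A. "zxx" → no match
B. "xyxyxyxyxy" → match
C. "y" → no match
D. "xy" → match
E. "" → match
F. "xyxyxy" → match
G. "xzzy" → no match
Total matched: 4

4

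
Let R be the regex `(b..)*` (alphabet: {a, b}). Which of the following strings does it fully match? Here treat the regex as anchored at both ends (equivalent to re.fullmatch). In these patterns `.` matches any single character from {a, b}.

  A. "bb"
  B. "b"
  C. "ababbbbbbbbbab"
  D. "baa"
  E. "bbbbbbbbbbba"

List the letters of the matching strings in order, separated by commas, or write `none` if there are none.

D, E

A. "bb" → no match
B. "b" → no match
C → no match
D. "baa" → match
E. "bbbbbbbbbbba" → match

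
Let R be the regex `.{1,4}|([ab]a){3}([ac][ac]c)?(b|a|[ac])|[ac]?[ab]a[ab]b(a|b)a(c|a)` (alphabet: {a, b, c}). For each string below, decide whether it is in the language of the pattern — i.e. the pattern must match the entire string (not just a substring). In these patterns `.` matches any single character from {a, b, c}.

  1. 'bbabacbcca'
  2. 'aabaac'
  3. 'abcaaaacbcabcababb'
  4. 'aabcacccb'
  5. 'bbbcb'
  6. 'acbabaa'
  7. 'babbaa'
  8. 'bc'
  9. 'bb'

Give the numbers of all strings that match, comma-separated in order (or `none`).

1 → no match
2 → no match
3 → no match
4 → no match
5 → no match
6 → no match
7 → no match
8 → match
9 → match

8, 9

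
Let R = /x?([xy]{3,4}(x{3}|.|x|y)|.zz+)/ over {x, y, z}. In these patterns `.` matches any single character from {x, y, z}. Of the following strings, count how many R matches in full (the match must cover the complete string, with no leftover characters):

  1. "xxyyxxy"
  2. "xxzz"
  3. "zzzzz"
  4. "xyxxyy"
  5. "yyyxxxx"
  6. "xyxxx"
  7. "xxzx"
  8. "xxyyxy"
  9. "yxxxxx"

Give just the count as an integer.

7

1. "xxyyxxy" → no match
2. "xxzz" → match
3. "zzzzz" → match
4. "xyxxyy" → match
5. "yyyxxxx" → match
6. "xyxxx" → match
7. "xxzx" → no match
8. "xxyyxy" → match
9. "yxxxxx" → match
Total matched: 7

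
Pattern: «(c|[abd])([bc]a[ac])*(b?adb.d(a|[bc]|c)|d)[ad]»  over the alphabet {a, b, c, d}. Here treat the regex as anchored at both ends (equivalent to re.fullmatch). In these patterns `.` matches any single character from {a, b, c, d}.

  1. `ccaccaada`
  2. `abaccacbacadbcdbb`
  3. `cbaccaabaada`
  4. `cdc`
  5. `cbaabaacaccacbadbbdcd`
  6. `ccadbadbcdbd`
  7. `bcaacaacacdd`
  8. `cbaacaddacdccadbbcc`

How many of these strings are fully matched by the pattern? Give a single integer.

4

1. `ccaccaada` → match
2 → no match
3. `cbaccaabaada` → match
4. `cdc` → no match
5 → match
6. `ccadbadbcdbd` → no match
7. `bcaacaacacdd` → match
8 → no match
Total matched: 4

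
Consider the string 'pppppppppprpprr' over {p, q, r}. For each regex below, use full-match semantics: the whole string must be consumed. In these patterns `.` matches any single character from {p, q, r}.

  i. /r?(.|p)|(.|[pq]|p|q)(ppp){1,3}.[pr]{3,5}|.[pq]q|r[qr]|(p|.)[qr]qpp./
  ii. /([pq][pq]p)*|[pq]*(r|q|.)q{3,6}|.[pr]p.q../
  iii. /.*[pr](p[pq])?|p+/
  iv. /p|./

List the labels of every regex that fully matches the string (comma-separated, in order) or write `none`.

i → match
ii → no match
iii → match
iv → no match

i, iii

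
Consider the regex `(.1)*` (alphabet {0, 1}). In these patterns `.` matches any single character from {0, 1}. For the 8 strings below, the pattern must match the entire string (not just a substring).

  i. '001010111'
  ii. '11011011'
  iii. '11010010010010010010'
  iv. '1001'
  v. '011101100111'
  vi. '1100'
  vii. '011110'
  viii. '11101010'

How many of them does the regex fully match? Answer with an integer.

i → no match
ii → no match
iii → no match
iv → no match
v → no match
vi → no match
vii → no match
viii → no match
Total matched: 0

0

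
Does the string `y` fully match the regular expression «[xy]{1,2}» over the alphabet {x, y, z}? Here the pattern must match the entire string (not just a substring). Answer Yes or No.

Yes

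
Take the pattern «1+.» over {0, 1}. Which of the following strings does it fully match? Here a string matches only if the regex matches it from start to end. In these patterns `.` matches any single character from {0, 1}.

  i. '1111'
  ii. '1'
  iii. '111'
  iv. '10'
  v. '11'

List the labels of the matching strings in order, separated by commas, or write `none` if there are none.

i, iii, iv, v

i → match
ii → no match
iii → match
iv → match
v → match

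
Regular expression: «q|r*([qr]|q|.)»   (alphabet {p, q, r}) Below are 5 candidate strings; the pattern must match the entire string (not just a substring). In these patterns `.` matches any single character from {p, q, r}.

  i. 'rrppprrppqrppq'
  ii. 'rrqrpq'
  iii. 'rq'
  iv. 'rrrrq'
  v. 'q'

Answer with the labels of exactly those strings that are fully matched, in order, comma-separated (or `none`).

i → no match
ii → no match
iii → match
iv → match
v → match

iii, iv, v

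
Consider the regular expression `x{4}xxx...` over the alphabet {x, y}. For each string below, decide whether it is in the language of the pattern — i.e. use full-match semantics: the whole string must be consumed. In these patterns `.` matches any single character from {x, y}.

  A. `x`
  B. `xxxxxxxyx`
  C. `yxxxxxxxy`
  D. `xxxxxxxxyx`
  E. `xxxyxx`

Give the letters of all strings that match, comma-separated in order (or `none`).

D

A. `x` → no match
B. `xxxxxxxyx` → no match
C. `yxxxxxxxy` → no match — must start with `x`
D. `xxxxxxxxyx` → match
E. `xxxyxx` → no match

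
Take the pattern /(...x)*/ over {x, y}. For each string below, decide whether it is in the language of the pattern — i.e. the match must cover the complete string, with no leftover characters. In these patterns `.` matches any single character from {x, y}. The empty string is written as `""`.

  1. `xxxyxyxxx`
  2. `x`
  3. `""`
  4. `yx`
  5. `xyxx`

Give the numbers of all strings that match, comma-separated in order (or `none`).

3, 5

1 → no match
2 → no match
3 → match
4 → no match
5 → match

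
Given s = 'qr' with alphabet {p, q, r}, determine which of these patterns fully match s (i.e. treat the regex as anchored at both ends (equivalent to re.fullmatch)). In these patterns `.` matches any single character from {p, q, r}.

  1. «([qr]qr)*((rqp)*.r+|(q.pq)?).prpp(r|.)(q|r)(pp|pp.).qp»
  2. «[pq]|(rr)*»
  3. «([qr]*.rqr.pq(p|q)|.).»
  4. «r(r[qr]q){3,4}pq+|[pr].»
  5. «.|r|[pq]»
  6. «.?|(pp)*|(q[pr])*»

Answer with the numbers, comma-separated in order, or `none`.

1 → no match — must end with 'qp'
2 → no match
3 → match
4 → no match
5 → no match
6 → match

3, 6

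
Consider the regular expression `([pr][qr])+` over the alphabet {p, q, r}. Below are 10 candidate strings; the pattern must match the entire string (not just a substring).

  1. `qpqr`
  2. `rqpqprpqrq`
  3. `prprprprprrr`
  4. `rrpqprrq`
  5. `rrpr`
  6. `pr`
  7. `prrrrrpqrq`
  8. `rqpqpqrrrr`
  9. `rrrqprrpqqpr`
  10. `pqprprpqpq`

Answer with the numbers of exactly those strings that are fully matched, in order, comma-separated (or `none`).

2, 3, 4, 5, 6, 7, 8, 10

1 → no match
2 → match
3 → match
4 → match
5 → match
6 → match
7 → match
8 → match
9 → no match
10 → match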